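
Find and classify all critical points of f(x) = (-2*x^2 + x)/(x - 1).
f'(x) = (-2*x^2 + 4*x - 1)/(x^2 - 2*x + 1)

Solve f'(x) = 0:
  f'(x) = -(2*x^2 - 4*x + 1)/(x - 1)^2; the denominator is positive wherever f is defined, so f'(x) = 0 ⇔ -2*x^2 + 4*x - 1 = 0.
  2*x^2 - 4*x + 1 = 0 has no rational roots; quadratic formula: x = (4 ± √8)/4.
  ⇒ x = 1 - sqrt(2)/2 ≈ 0.2929, sqrt(2)/2 + 1 ≈ 1.7071

f''(x) = -2/(x^3 - 3*x^2 + 3*x - 1)
Second-derivative test at each critical point:
  f''(0.2929) = 5.6569 > 0 → local minimum
  f''(1.7071) = -5.6569 < 0 → local maximum

Critical points: x = 1 - sqrt(2)/2 ≈ 0.2929 (local minimum); x = sqrt(2)/2 + 1 ≈ 1.7071 (local maximum)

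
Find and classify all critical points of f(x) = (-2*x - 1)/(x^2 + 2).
f'(x) = 2*(x^2 + x - 2)/(x^4 + 4*x^2 + 4)

Solve f'(x) = 0:
  f'(x) = 2*(x - 1)*(x + 2)/(x^2 + 2)^2; the denominator is positive wherever f is defined, so f'(x) = 0 ⇔ 2*x^2 + 2*x - 4 = 0.
  Factor: 2*x^2 + 2*x - 4 = 2*(x - 1)*(x + 2) = 0.
  ⇒ x = -2, 1

f''(x) = 2*(-4*x^2*(2*x + 1) + (6*x + 1)*(x^2 + 2))/(x^2 + 2)^3
Second-derivative test at each critical point:
  f''(-2) = -1/6 < 0 → local maximum
  f''(1) = 2/3 > 0 → local minimum

Critical points: x = -2 (local maximum); x = 1 (local minimum)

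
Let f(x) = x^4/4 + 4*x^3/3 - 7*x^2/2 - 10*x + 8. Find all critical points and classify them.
f'(x) = x^3 + 4*x^2 - 7*x - 10

Solve f'(x) = 0:
  Factor: x^3 + 4*x^2 - 7*x - 10 = (x - 2)*(x + 1)*(x + 5) = 0.
  ⇒ x = -5, -1, 2

f''(x) = 3*x^2 + 8*x - 7
Second-derivative test at each critical point:
  f''(-5) = 28 > 0 → local minimum
  f''(-1) = -12 < 0 → local maximum
  f''(2) = 21 > 0 → local minimum

Critical points: x = -5 (local minimum); x = -1 (local maximum); x = 2 (local minimum)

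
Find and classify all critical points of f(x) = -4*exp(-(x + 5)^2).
f'(x) = 8*(x + 5)*exp(-(x + 5)^2)

Solve f'(x) = 0:
  f'(x) = (8*x + 40)·exp(-(x + 5)^2) and exp(-(x + 5)^2) > 0 for every x, so f'(x) = 0 ⇔ 8*x + 40 = 0.
  Factor: 8*x + 40 = 8*(x + 5) = 0.
  ⇒ x = -5

f''(x) = 8*(1 - 2*(x + 5)^2)*exp(-(x + 5)^2)
Second-derivative test at each critical point:
  f''(-5) = 8 > 0 → local minimum

Critical points: x = -5 (local minimum)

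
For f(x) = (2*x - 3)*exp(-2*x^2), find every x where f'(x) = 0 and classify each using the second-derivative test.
f'(x) = 2*(-2*x*(2*x - 3) + 1)*exp(-2*x^2)

Solve f'(x) = 0:
  f'(x) = (-8*x^2 + 12*x + 2)·exp(-2*x^2) and exp(-2*x^2) > 0 for every x, so f'(x) = 0 ⇔ -8*x^2 + 12*x + 2 = 0.
  Factor: -8*x^2 + 12*x + 2 = -2*(4*x^2 - 6*x - 1); 4*x^2 - 6*x - 1 = 0 has no rational roots; quadratic formula: x = (6 ± √52)/8.
  ⇒ x = 3/4 - sqrt(13)/4 ≈ -0.1514, 3/4 + sqrt(13)/4 ≈ 1.6514

f''(x) = 4*(4*x^2*(2*x - 3) - 6*x + 3)*exp(-2*x^2)
Second-derivative test at each critical point:
  f''(-0.1514) = 13.7761 > 0 → local minimum
  f''(1.6514) = -0.0617 < 0 → local maximum

Critical points: x = 3/4 - sqrt(13)/4 ≈ -0.1514 (local minimum); x = 3/4 + sqrt(13)/4 ≈ 1.6514 (local maximum)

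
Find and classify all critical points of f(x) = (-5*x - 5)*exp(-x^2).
f'(x) = 5*(2*x*(x + 1) - 1)*exp(-x^2)

Solve f'(x) = 0:
  f'(x) = (10*x^2 + 10*x - 5)·exp(-x^2) and exp(-x^2) > 0 for every x, so f'(x) = 0 ⇔ 10*x^2 + 10*x - 5 = 0.
  Factor: 10*x^2 + 10*x - 5 = 5*(2*x^2 + 2*x - 1); 2*x^2 + 2*x - 1 = 0 has no rational roots; quadratic formula: x = (-2 ± √12)/4.
  ⇒ x = -sqrt(3)/2 - 1/2 ≈ -1.3660, -1/2 + sqrt(3)/2 ≈ 0.3660

f''(x) = 10*(-2*x^2*(x + 1) + 3*x + 1)*exp(-x^2)
Second-derivative test at each critical point:
  f''(-1.3660) = -2.6801 < 0 → local maximum
  f''(0.3660) = 15.1487 > 0 → local minimum

Critical points: x = -sqrt(3)/2 - 1/2 ≈ -1.3660 (local maximum); x = -1/2 + sqrt(3)/2 ≈ 0.3660 (local minimum)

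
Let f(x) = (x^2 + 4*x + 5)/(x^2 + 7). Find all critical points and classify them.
f'(x) = 4*(-x^2 + x + 7)/(x^4 + 14*x^2 + 49)

Solve f'(x) = 0:
  f'(x) = -4*(x^2 - x - 7)/(x^2 + 7)^2; the denominator is positive wherever f is defined, so f'(x) = 0 ⇔ -4*x^2 + 4*x + 28 = 0.
  Factor: -4*x^2 + 4*x + 28 = -4*(x^2 - x - 7); x^2 - x - 7 = 0 has no rational roots; quadratic formula: x = (1 ± √29)/2.
  ⇒ x = 1/2 - sqrt(29)/2 ≈ -2.1926, 1/2 + sqrt(29)/2 ≈ 3.1926

f''(x) = 4*(2*x^3 - 3*x^2 - 42*x + 7)/(x^6 + 21*x^4 + 147*x^2 + 343)
Second-derivative test at each critical point:
  f''(-2.1926) = 0.1545 > 0 → local minimum
  f''(3.1926) = -0.0729 < 0 → local maximum

Critical points: x = 1/2 - sqrt(29)/2 ≈ -2.1926 (local minimum); x = 1/2 + sqrt(29)/2 ≈ 3.1926 (local maximum)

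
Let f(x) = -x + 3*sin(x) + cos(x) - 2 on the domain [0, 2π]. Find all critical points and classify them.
f'(x) = -sin(x) + 3*cos(x) - 1

Solve f'(x) = 0 on [0, 2π]:
  f'(x) = 0 ⇔ -sin(x) + 3*cos(x) = 1. Write the left side as R·cos(x + φ) with R = √(3² + 1²) = sqrt(10), cos φ = 3*sqrt(10)/10, sin φ = sqrt(10)/10; then cos(x + φ) = sqrt(10)/10. Solve for x and keep the solutions lying in [0, 2π].
  ⇒ x = atan(4/3) ≈ 0.9273, 3*pi/2 ≈ 4.7124

f''(x) = -3*sin(x) - cos(x)
Second-derivative test at each critical point:
  f''(0.9273) = -3 < 0 → local maximum
  f''(4.7124) = 3 > 0 → local minimum

Critical points: x = atan(4/3) ≈ 0.9273 (local maximum); x = 3*pi/2 ≈ 4.7124 (local minimum)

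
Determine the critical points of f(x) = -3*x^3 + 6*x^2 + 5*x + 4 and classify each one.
f'(x) = -9*x^2 + 12*x + 5

Solve f'(x) = 0:
  Factor: -9*x^2 + 12*x + 5 = -(3*x - 5)*(3*x + 1) = 0.
  ⇒ x = -1/3, 5/3

f''(x) = 12 - 18*x
Second-derivative test at each critical point:
  f''(-1/3) = 18 > 0 → local minimum
  f''(5/3) = -18 < 0 → local maximum

Critical points: x = -1/3 (local minimum); x = 5/3 (local maximum)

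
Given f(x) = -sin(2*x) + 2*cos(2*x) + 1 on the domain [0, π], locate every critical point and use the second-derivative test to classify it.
f'(x) = -4*sin(2*x) - 2*cos(2*x)

Solve f'(x) = 0 on [0, π]:
  f'(x) = 0 ⇔ -cos(2*x) = 2*sin(2*x) ⇔ tan(2*x) = -1/2, i.e. 2*x = arctan(-1/2) + nπ; keep the solutions lying in [0, π].
  ⇒ x = -atan(1/2)/2 + pi/2 ≈ 1.3390, pi - atan(1/2)/2 ≈ 2.9098

f''(x) = 4*sin(2*x) - 8*cos(2*x)
Second-derivative test at each critical point:
  f''(1.3390) = 8.9443 > 0 → local minimum
  f''(2.9098) = -8.9443 < 0 → local maximum

Critical points: x = -atan(1/2)/2 + pi/2 ≈ 1.3390 (local minimum); x = pi - atan(1/2)/2 ≈ 2.9098 (local maximum)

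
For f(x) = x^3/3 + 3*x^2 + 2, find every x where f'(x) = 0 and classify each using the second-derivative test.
f'(x) = x*(x + 6)

Solve f'(x) = 0:
  Factor: x^2 + 6*x = x*(x + 6) = 0.
  ⇒ x = -6, 0

f''(x) = 2*x + 6
Second-derivative test at each critical point:
  f''(-6) = -6 < 0 → local maximum
  f''(0) = 6 > 0 → local minimum

Critical points: x = -6 (local maximum); x = 0 (local minimum)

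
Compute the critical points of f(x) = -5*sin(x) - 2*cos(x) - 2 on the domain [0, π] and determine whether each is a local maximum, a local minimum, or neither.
f'(x) = 2*sin(x) - 5*cos(x)

Solve f'(x) = 0 on [0, π]:
  f'(x) = 0 ⇔ -5*cos(x) = -2*sin(x) ⇔ tan(x) = 5/2, i.e. x = arctan(5/2) + nπ; keep the solutions lying in [0, π].
  ⇒ x = atan(5/2) ≈ 1.1903

f''(x) = 5*sin(x) + 2*cos(x)
Second-derivative test at each critical point:
  f''(1.1903) = 5.3852 > 0 → local minimum

Critical points: x = atan(5/2) ≈ 1.1903 (local minimum)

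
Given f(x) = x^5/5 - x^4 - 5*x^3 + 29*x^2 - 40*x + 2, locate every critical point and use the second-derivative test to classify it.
f'(x) = x^4 - 4*x^3 - 15*x^2 + 58*x - 40

Solve f'(x) = 0:
  Factor: x^4 - 4*x^3 - 15*x^2 + 58*x - 40 = (x - 5)*(x - 2)*(x - 1)*(x + 4) = 0.
  ⇒ x = -4, 1, 2, 5

f''(x) = 4*x^3 - 12*x^2 - 30*x + 58
Second-derivative test at each critical point:
  f''(-4) = -270 < 0 → local maximum
  f''(1) = 20 > 0 → local minimum
  f''(2) = -18 < 0 → local maximum
  f''(5) = 108 > 0 → local minimum

Critical points: x = -4 (local maximum); x = 1 (local minimum); x = 2 (local maximum); x = 5 (local minimum)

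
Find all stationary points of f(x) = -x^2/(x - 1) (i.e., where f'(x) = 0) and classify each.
f'(x) = x*(2 - x)/(x - 1)^2

Solve f'(x) = 0:
  f'(x) = -x*(x - 2)/(x - 1)^2; the denominator is positive wherever f is defined, so f'(x) = 0 ⇔ -x^2 + 2*x = 0.
  Factor: -x^2 + 2*x = -x*(x - 2) = 0.
  ⇒ x = 0, 2

f''(x) = -2/(x^3 - 3*x^2 + 3*x - 1)
Second-derivative test at each critical point:
  f''(0) = 2 > 0 → local minimum
  f''(2) = -2 < 0 → local maximum

Critical points: x = 0 (local minimum); x = 2 (local maximum)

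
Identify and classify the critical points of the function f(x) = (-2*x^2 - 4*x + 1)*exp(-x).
f'(x) = (2*x^2 - 5)*exp(-x)

Solve f'(x) = 0:
  f'(x) = (2*x^2 - 5)·exp(-x) and exp(-x) > 0 for every x, so f'(x) = 0 ⇔ 2*x^2 - 5 = 0.
  2*x^2 - 5 = 0 has no rational roots; quadratic formula: x = (0 ± √40)/4.
  ⇒ x = -sqrt(10)/2 ≈ -1.5811, sqrt(10)/2 ≈ 1.5811

f''(x) = (-2*x^2 + 4*x + 5)*exp(-x)
Second-derivative test at each critical point:
  f''(-1.5811) = -30.7404 < 0 → local maximum
  f''(1.5811) = 1.3012 > 0 → local minimum

Critical points: x = -sqrt(10)/2 ≈ -1.5811 (local maximum); x = sqrt(10)/2 ≈ 1.5811 (local minimum)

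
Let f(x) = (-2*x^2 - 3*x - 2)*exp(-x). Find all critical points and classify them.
f'(x) = (2*x^2 - x - 1)*exp(-x)

Solve f'(x) = 0:
  f'(x) = (2*x^2 - x - 1)·exp(-x) and exp(-x) > 0 for every x, so f'(x) = 0 ⇔ 2*x^2 - x - 1 = 0.
  Factor: 2*x^2 - x - 1 = (x - 1)*(2*x + 1) = 0.
  ⇒ x = -1/2, 1

f''(x) = x*(5 - 2*x)*exp(-x)
Second-derivative test at each critical point:
  f''(-1/2) = -4.9462 < 0 → local maximum
  f''(1) = 1.1036 > 0 → local minimum

Critical points: x = -1/2 (local maximum); x = 1 (local minimum)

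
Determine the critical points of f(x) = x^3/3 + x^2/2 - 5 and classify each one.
f'(x) = x*(x + 1)

Solve f'(x) = 0:
  Factor: x^2 + x = x*(x + 1) = 0.
  ⇒ x = -1, 0

f''(x) = 2*x + 1
Second-derivative test at each critical point:
  f''(-1) = -1 < 0 → local maximum
  f''(0) = 1 > 0 → local minimum

Critical points: x = -1 (local maximum); x = 0 (local minimum)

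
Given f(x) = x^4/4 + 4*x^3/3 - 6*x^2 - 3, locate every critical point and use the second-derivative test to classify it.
f'(x) = x*(x^2 + 4*x - 12)

Solve f'(x) = 0:
  Factor: x^3 + 4*x^2 - 12*x = x*(x - 2)*(x + 6) = 0.
  ⇒ x = -6, 0, 2

f''(x) = 3*x^2 + 8*x - 12
Second-derivative test at each critical point:
  f''(-6) = 48 > 0 → local minimum
  f''(0) = -12 < 0 → local maximum
  f''(2) = 16 > 0 → local minimum

Critical points: x = -6 (local minimum); x = 0 (local maximum); x = 2 (local minimum)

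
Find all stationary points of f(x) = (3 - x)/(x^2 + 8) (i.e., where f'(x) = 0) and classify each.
f'(x) = (-x^2 + 2*x*(x - 3) - 8)/(x^2 + 8)^2

Solve f'(x) = 0:
  f'(x) = (x^2 - 6*x - 8)/(x^2 + 8)^2; the denominator is positive wherever f is defined, so f'(x) = 0 ⇔ x^2 - 6*x - 8 = 0.
  x^2 - 6*x - 8 = 0 has no rational roots; quadratic formula: x = (6 ± √68)/2.
  ⇒ x = 3 - sqrt(17) ≈ -1.1231, 3 + sqrt(17) ≈ 7.1231

f''(x) = 2*(4*x^2*(3 - x) + 3*(x - 1)*(x^2 + 8))/(x^2 + 8)^3
Second-derivative test at each critical point:
  f''(-1.1231) = -0.0961 < 0 → local maximum
  f''(7.1231) = 0.0024 > 0 → local minimum

Critical points: x = 3 - sqrt(17) ≈ -1.1231 (local maximum); x = 3 + sqrt(17) ≈ 7.1231 (local minimum)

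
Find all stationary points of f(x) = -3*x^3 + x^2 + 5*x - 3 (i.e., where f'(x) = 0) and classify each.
f'(x) = -9*x^2 + 2*x + 5

Solve f'(x) = 0:
  9*x^2 - 2*x - 5 = 0 has no rational roots; quadratic formula: x = (2 ± √184)/18.
  ⇒ x = 1/9 - sqrt(46)/9 ≈ -0.6425, 1/9 + sqrt(46)/9 ≈ 0.8647

f''(x) = 2 - 18*x
Second-derivative test at each critical point:
  f''(-0.6425) = 13.5647 > 0 → local minimum
  f''(0.8647) = -13.5647 < 0 → local maximum

Critical points: x = 1/9 - sqrt(46)/9 ≈ -0.6425 (local minimum); x = 1/9 + sqrt(46)/9 ≈ 0.8647 (local maximum)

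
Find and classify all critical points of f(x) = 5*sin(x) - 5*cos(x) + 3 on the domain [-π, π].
f'(x) = 5*sqrt(2)*sin(x + pi/4)

Solve f'(x) = 0 on [-π, π]:
  f'(x) = 0 ⇔ 5*cos(x) = -5*sin(x) ⇔ tan(x) = -1, i.e. x = arctan(-1) + nπ; keep the solutions lying in [-π, π].
  ⇒ x = -pi/4 ≈ -0.7854, 3*pi/4 ≈ 2.3562

f''(x) = 5*sqrt(2)*cos(x + pi/4)
Second-derivative test at each critical point:
  f''(-0.7854) = 7.0711 > 0 → local minimum
  f''(2.3562) = -7.0711 < 0 → local maximum

Critical points: x = -pi/4 ≈ -0.7854 (local minimum); x = 3*pi/4 ≈ 2.3562 (local maximum)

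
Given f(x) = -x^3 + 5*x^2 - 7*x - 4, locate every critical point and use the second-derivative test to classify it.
f'(x) = -3*x^2 + 10*x - 7

Solve f'(x) = 0:
  Factor: -3*x^2 + 10*x - 7 = -(x - 1)*(3*x - 7) = 0.
  ⇒ x = 1, 7/3

f''(x) = 10 - 6*x
Second-derivative test at each critical point:
  f''(1) = 4 > 0 → local minimum
  f''(7/3) = -4 < 0 → local maximum

Critical points: x = 1 (local minimum); x = 7/3 (local maximum)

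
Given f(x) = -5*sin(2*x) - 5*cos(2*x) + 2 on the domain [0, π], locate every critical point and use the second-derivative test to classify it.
f'(x) = -10*sqrt(2)*cos(2*x + pi/4)

Solve f'(x) = 0 on [0, π]:
  f'(x) = 0 ⇔ -5*cos(2*x) = -5*sin(2*x) ⇔ tan(2*x) = 1, i.e. 2*x = arctan(1) + nπ; keep the solutions lying in [0, π].
  ⇒ x = pi/8 ≈ 0.3927, 5*pi/8 ≈ 1.9635

f''(x) = 20*sqrt(2)*sin(2*x + pi/4)
Second-derivative test at each critical point:
  f''(0.3927) = 28.2843 > 0 → local minimum
  f''(1.9635) = -28.2843 < 0 → local maximum

Critical points: x = pi/8 ≈ 0.3927 (local minimum); x = 5*pi/8 ≈ 1.9635 (local maximum)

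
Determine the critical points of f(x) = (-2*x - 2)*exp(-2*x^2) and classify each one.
f'(x) = 2*(4*x*(x + 1) - 1)*exp(-2*x^2)

Solve f'(x) = 0:
  f'(x) = (8*x^2 + 8*x - 2)·exp(-2*x^2) and exp(-2*x^2) > 0 for every x, so f'(x) = 0 ⇔ 8*x^2 + 8*x - 2 = 0.
  Factor: 8*x^2 + 8*x - 2 = 2*(4*x^2 + 4*x - 1); 4*x^2 + 4*x - 1 = 0 has no rational roots; quadratic formula: x = (-4 ± √32)/8.
  ⇒ x = -sqrt(2)/2 - 1/2 ≈ -1.2071, -1/2 + sqrt(2)/2 ≈ 0.2071

f''(x) = 8*(-4*x^2*(x + 1) + 3*x + 1)*exp(-2*x^2)
Second-derivative test at each critical point:
  f''(-1.2071) = -0.6137 < 0 → local maximum
  f''(0.2071) = 10.3836 > 0 → local minimum

Critical points: x = -sqrt(2)/2 - 1/2 ≈ -1.2071 (local maximum); x = -1/2 + sqrt(2)/2 ≈ 0.2071 (local minimum)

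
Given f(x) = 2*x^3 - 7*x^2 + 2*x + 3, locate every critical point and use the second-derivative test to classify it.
f'(x) = 6*x^2 - 14*x + 2

Solve f'(x) = 0:
  Factor: 6*x^2 - 14*x + 2 = 2*(3*x^2 - 7*x + 1); 3*x^2 - 7*x + 1 = 0 has no rational roots; quadratic formula: x = (7 ± √37)/6.
  ⇒ x = 7/6 - sqrt(37)/6 ≈ 0.1529, sqrt(37)/6 + 7/6 ≈ 2.1805

f''(x) = 12*x - 14
Second-derivative test at each critical point:
  f''(0.1529) = -12.1655 < 0 → local maximum
  f''(2.1805) = 12.1655 > 0 → local minimum

Critical points: x = 7/6 - sqrt(37)/6 ≈ 0.1529 (local maximum); x = sqrt(37)/6 + 7/6 ≈ 2.1805 (local minimum)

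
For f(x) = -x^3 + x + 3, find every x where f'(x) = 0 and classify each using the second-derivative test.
f'(x) = 1 - 3*x^2

Solve f'(x) = 0:
  3*x^2 - 1 = 0 has no rational roots; quadratic formula: x = (0 ± √12)/6.
  ⇒ x = -sqrt(3)/3 ≈ -0.5774, sqrt(3)/3 ≈ 0.5774

f''(x) = -6*x
Second-derivative test at each critical point:
  f''(-0.5774) = 3.4641 > 0 → local minimum
  f''(0.5774) = -3.4641 < 0 → local maximum

Critical points: x = -sqrt(3)/3 ≈ -0.5774 (local minimum); x = sqrt(3)/3 ≈ 0.5774 (local maximum)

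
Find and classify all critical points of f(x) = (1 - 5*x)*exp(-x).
f'(x) = (5*x - 6)*exp(-x)

Solve f'(x) = 0:
  f'(x) = (5*x - 6)·exp(-x) and exp(-x) > 0 for every x, so f'(x) = 0 ⇔ 5*x - 6 = 0.
  5*x - 6 = 0.
  ⇒ x = 6/5

f''(x) = (11 - 5*x)*exp(-x)
Second-derivative test at each critical point:
  f''(6/5) = 1.5060 > 0 → local minimum

Critical points: x = 6/5 (local minimum)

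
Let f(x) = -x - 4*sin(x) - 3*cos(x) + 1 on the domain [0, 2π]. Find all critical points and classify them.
f'(x) = 3*sin(x) - 4*cos(x) - 1

Solve f'(x) = 0 on [0, 2π]:
  f'(x) = 0 ⇔ 3*sin(x) - 4*cos(x) = 1. Write the left side as R·cos(x + φ) with R = √((-4)² + (-3)²) = 5, cos φ = -4/5, sin φ = -3/5; then cos(x + φ) = 1/5. Solve for x and keep the solutions lying in [0, 2π].
  ⇒ x = atan((3 + 8*sqrt(6))/(-4 + 6*sqrt(6))) ≈ 1.1287, atan((3 - 8*sqrt(6))/(-6*sqrt(6) - 4)) + pi ≈ 3.8675

f''(x) = 4*sin(x) + 3*cos(x)
Second-derivative test at each critical point:
  f''(1.1287) = 4.8990 > 0 → local minimum
  f''(3.8675) = -4.8990 < 0 → local maximum

Critical points: x = atan((3 + 8*sqrt(6))/(-4 + 6*sqrt(6))) ≈ 1.1287 (local minimum); x = atan((3 - 8*sqrt(6))/(-6*sqrt(6) - 4)) + pi ≈ 3.8675 (local maximum)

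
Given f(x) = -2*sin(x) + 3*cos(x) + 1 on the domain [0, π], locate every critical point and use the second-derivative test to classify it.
f'(x) = -3*sin(x) - 2*cos(x)

Solve f'(x) = 0 on [0, π]:
  f'(x) = 0 ⇔ -2*cos(x) = 3*sin(x) ⇔ tan(x) = -2/3, i.e. x = arctan(-2/3) + nπ; keep the solutions lying in [0, π].
  ⇒ x = pi - atan(2/3) ≈ 2.5536

f''(x) = 2*sin(x) - 3*cos(x)
Second-derivative test at each critical point:
  f''(2.5536) = 3.6056 > 0 → local minimum

Critical points: x = pi - atan(2/3) ≈ 2.5536 (local minimum)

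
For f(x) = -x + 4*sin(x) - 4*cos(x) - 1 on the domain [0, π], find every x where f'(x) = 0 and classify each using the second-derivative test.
f'(x) = 4*sqrt(2)*sin(x + pi/4) - 1

Solve f'(x) = 0 on [0, π]:
  f'(x) = 0 ⇔ 4*sin(x) + 4*cos(x) = 1. Write the left side as R·cos(x + φ) with R = √(4² + (-4)²) = 4*sqrt(2), cos φ = sqrt(2)/2, sin φ = -sqrt(2)/2; then cos(x + φ) = sqrt(2)/8. Solve for x and keep the solutions lying in [0, π].
  ⇒ x = atan((1 + sqrt(31))/(1 - sqrt(31))) + pi ≈ 2.1785

f''(x) = 4*sqrt(2)*cos(x + pi/4)
Second-derivative test at each critical point:
  f''(2.1785) = -5.5678 < 0 → local maximum

Critical points: x = atan((1 + sqrt(31))/(1 - sqrt(31))) + pi ≈ 2.1785 (local maximum)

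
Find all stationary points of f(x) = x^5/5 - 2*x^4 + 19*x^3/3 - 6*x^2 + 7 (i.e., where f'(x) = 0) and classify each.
f'(x) = x*(x^3 - 8*x^2 + 19*x - 12)

Solve f'(x) = 0:
  Factor: x^4 - 8*x^3 + 19*x^2 - 12*x = x*(x - 4)*(x - 3)*(x - 1) = 0.
  ⇒ x = 0, 1, 3, 4

f''(x) = 4*x^3 - 24*x^2 + 38*x - 12
Second-derivative test at each critical point:
  f''(0) = -12 < 0 → local maximum
  f''(1) = 6 > 0 → local minimum
  f''(3) = -6 < 0 → local maximum
  f''(4) = 12 > 0 → local minimum

Critical points: x = 0 (local maximum); x = 1 (local minimum); x = 3 (local maximum); x = 4 (local minimum)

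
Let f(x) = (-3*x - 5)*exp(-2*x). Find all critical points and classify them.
f'(x) = (6*x + 7)*exp(-2*x)

Solve f'(x) = 0:
  f'(x) = (6*x + 7)·exp(-2*x) and exp(-2*x) > 0 for every x, so f'(x) = 0 ⇔ 6*x + 7 = 0.
  6*x + 7 = 0.
  ⇒ x = -7/6

f''(x) = 4*(-3*x - 2)*exp(-2*x)
Second-derivative test at each critical point:
  f''(-7/6) = 61.8736 > 0 → local minimum

Critical points: x = -7/6 (local minimum)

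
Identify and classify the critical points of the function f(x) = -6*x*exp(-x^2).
f'(x) = 6*(2*x^2 - 1)*exp(-x^2)

Solve f'(x) = 0:
  f'(x) = (12*x^2 - 6)·exp(-x^2) and exp(-x^2) > 0 for every x, so f'(x) = 0 ⇔ 12*x^2 - 6 = 0.
  Factor: 12*x^2 - 6 = 6*(2*x^2 - 1); 2*x^2 - 1 = 0 has no rational roots; quadratic formula: x = (0 ± √8)/4.
  ⇒ x = -sqrt(2)/2 ≈ -0.7071, sqrt(2)/2 ≈ 0.7071

f''(x) = (-24*x^3 + 36*x)*exp(-x^2)
Second-derivative test at each critical point:
  f''(-0.7071) = -10.2932 < 0 → local maximum
  f''(0.7071) = 10.2932 > 0 → local minimum

Critical points: x = -sqrt(2)/2 ≈ -0.7071 (local maximum); x = sqrt(2)/2 ≈ 0.7071 (local minimum)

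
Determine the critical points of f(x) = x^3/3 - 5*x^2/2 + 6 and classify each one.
f'(x) = x*(x - 5)

Solve f'(x) = 0:
  Factor: x^2 - 5*x = x*(x - 5) = 0.
  ⇒ x = 0, 5

f''(x) = 2*x - 5
Second-derivative test at each critical point:
  f''(0) = -5 < 0 → local maximum
  f''(5) = 5 > 0 → local minimum

Critical points: x = 0 (local maximum); x = 5 (local minimum)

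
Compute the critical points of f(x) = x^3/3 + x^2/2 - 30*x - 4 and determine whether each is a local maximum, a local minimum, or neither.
f'(x) = x^2 + x - 30

Solve f'(x) = 0:
  Factor: x^2 + x - 30 = (x - 5)*(x + 6) = 0.
  ⇒ x = -6, 5

f''(x) = 2*x + 1
Second-derivative test at each critical point:
  f''(-6) = -11 < 0 → local maximum
  f''(5) = 11 > 0 → local minimum

Critical points: x = -6 (local maximum); x = 5 (local minimum)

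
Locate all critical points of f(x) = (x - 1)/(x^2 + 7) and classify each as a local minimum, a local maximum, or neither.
f'(x) = (x^2 - 2*x*(x - 1) + 7)/(x^2 + 7)^2

Solve f'(x) = 0:
  f'(x) = -(x^2 - 2*x - 7)/(x^2 + 7)^2; the denominator is positive wherever f is defined, so f'(x) = 0 ⇔ -x^2 + 2*x + 7 = 0.
  x^2 - 2*x - 7 = 0 has no rational roots; quadratic formula: x = (2 ± √32)/2.
  ⇒ x = 1 - 2*sqrt(2) ≈ -1.8284, 1 + 2*sqrt(2) ≈ 3.8284

f''(x) = 2*(4*x^2*(x - 1) + (1 - 3*x)*(x^2 + 7))/(x^2 + 7)^3
Second-derivative test at each critical point:
  f''(-1.8284) = 0.0529 > 0 → local minimum
  f''(3.8284) = -0.0121 < 0 → local maximum

Critical points: x = 1 - 2*sqrt(2) ≈ -1.8284 (local minimum); x = 1 + 2*sqrt(2) ≈ 3.8284 (local maximum)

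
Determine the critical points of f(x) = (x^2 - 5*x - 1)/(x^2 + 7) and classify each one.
f'(x) = (5*x^2 + 16*x - 35)/(x^4 + 14*x^2 + 49)

Solve f'(x) = 0:
  f'(x) = (5*x^2 + 16*x - 35)/(x^2 + 7)^2; the denominator is positive wherever f is defined, so f'(x) = 0 ⇔ 5*x^2 + 16*x - 35 = 0.
  5*x^2 + 16*x - 35 = 0 has no rational roots; quadratic formula: x = (-16 ± √956)/10.
  ⇒ x = -sqrt(239)/5 - 8/5 ≈ -4.6919, -8/5 + sqrt(239)/5 ≈ 1.4919

f''(x) = 2*(-5*x^3 - 24*x^2 + 105*x + 56)/(x^6 + 21*x^4 + 147*x^2 + 343)
Second-derivative test at each critical point:
  f''(-4.6919) = -0.0367 < 0 → local maximum
  f''(1.4919) = 0.3633 > 0 → local minimum

Critical points: x = -sqrt(239)/5 - 8/5 ≈ -4.6919 (local maximum); x = -8/5 + sqrt(239)/5 ≈ 1.4919 (local minimum)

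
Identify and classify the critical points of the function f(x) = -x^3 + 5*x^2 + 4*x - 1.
f'(x) = -3*x^2 + 10*x + 4

Solve f'(x) = 0:
  3*x^2 - 10*x - 4 = 0 has no rational roots; quadratic formula: x = (10 ± √148)/6.
  ⇒ x = 5/3 - sqrt(37)/3 ≈ -0.3609, 5/3 + sqrt(37)/3 ≈ 3.6943

f''(x) = 10 - 6*x
Second-derivative test at each critical point:
  f''(-0.3609) = 12.1655 > 0 → local minimum
  f''(3.6943) = -12.1655 < 0 → local maximum

Critical points: x = 5/3 - sqrt(37)/3 ≈ -0.3609 (local minimum); x = 5/3 + sqrt(37)/3 ≈ 3.6943 (local maximum)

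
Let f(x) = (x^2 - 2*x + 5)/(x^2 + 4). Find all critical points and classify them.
f'(x) = 2*(x^2 - x - 4)/(x^4 + 8*x^2 + 16)

Solve f'(x) = 0:
  f'(x) = 2*(x^2 - x - 4)/(x^2 + 4)^2; the denominator is positive wherever f is defined, so f'(x) = 0 ⇔ 2*x^2 - 2*x - 8 = 0.
  Factor: 2*x^2 - 2*x - 8 = 2*(x^2 - x - 4); x^2 - x - 4 = 0 has no rational roots; quadratic formula: x = (1 ± √17)/2.
  ⇒ x = 1/2 - sqrt(17)/2 ≈ -1.5616, 1/2 + sqrt(17)/2 ≈ 2.5616

f''(x) = 2*(-2*x^3 + 3*x^2 + 24*x - 4)/(x^6 + 12*x^4 + 48*x^2 + 64)
Second-derivative test at each critical point:
  f''(-1.5616) = -0.1989 < 0 → local maximum
  f''(2.5616) = 0.0739 > 0 → local minimum

Critical points: x = 1/2 - sqrt(17)/2 ≈ -1.5616 (local maximum); x = 1/2 + sqrt(17)/2 ≈ 2.5616 (local minimum)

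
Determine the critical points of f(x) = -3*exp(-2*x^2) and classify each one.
f'(x) = 12*x*exp(-2*x^2)

Solve f'(x) = 0:
  f'(x) = (12*x)·exp(-2*x^2) and exp(-2*x^2) > 0 for every x, so f'(x) = 0 ⇔ 12*x = 0.
  12*x = 0.
  ⇒ x = 0

f''(x) = 12*(1 - 4*x^2)*exp(-2*x^2)
Second-derivative test at each critical point:
  f''(0) = 12 > 0 → local minimum

Critical points: x = 0 (local minimum)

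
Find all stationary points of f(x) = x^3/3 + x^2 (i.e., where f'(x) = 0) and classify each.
f'(x) = x*(x + 2)

Solve f'(x) = 0:
  Factor: x^2 + 2*x = x*(x + 2) = 0.
  ⇒ x = -2, 0

f''(x) = 2*x + 2
Second-derivative test at each critical point:
  f''(-2) = -2 < 0 → local maximum
  f''(0) = 2 > 0 → local minimum

Critical points: x = -2 (local maximum); x = 0 (local minimum)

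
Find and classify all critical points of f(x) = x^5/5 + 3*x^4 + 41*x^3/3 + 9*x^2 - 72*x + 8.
f'(x) = x^4 + 12*x^3 + 41*x^2 + 18*x - 72

Solve f'(x) = 0:
  Factor: x^4 + 12*x^3 + 41*x^2 + 18*x - 72 = (x - 1)*(x + 3)*(x + 4)*(x + 6) = 0.
  ⇒ x = -6, -4, -3, 1

f''(x) = 4*x^3 + 36*x^2 + 82*x + 18
Second-derivative test at each critical point:
  f''(-6) = -42 < 0 → local maximum
  f''(-4) = 10 > 0 → local minimum
  f''(-3) = -12 < 0 → local maximum
  f''(1) = 140 > 0 → local minimum

Critical points: x = -6 (local maximum); x = -4 (local minimum); x = -3 (local maximum); x = 1 (local minimum)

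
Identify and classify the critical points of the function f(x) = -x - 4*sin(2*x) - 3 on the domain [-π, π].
f'(x) = 16*sin(x)^2 - 9

Solve f'(x) = 0 on [-π, π]:
  f'(x) = 0 ⇔ cos(2*x) = -1/8, i.e. 2*x = ±arccos(-1/8) + 2nπ; keep the solutions lying in [-π, π].
  ⇒ x = -pi + acos(-1/8)/2 ≈ -2.2935, -acos(-1/8)/2 ≈ -0.8481, acos(-1/8)/2 ≈ 0.8481, pi - acos(-1/8)/2 ≈ 2.2935

f''(x) = 16*sin(2*x)
Second-derivative test at each critical point:
  f''(-2.2935) = 15.8745 > 0 → local minimum
  f''(-0.8481) = -15.8745 < 0 → local maximum
  f''(0.8481) = 15.8745 > 0 → local minimum
  f''(2.2935) = -15.8745 < 0 → local maximum

Critical points: x = -pi + acos(-1/8)/2 ≈ -2.2935 (local minimum); x = -acos(-1/8)/2 ≈ -0.8481 (local maximum); x = acos(-1/8)/2 ≈ 0.8481 (local minimum); x = pi - acos(-1/8)/2 ≈ 2.2935 (local maximum)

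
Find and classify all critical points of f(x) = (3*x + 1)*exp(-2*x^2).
f'(x) = (-4*x*(3*x + 1) + 3)*exp(-2*x^2)

Solve f'(x) = 0:
  f'(x) = (-12*x^2 - 4*x + 3)·exp(-2*x^2) and exp(-2*x^2) > 0 for every x, so f'(x) = 0 ⇔ -12*x^2 - 4*x + 3 = 0.
  12*x^2 + 4*x - 3 = 0 has no rational roots; quadratic formula: x = (-4 ± √160)/24.
  ⇒ x = -sqrt(10)/6 - 1/6 ≈ -0.6937, -1/6 + sqrt(10)/6 ≈ 0.3604

f''(x) = 4*(4*x^2*(3*x + 1) - 9*x - 1)*exp(-2*x^2)
Second-derivative test at each critical point:
  f''(-0.6937) = 4.8313 > 0 → local minimum
  f''(0.3604) = -9.7556 < 0 → local maximum

Critical points: x = -sqrt(10)/6 - 1/6 ≈ -0.6937 (local minimum); x = -1/6 + sqrt(10)/6 ≈ 0.3604 (local maximum)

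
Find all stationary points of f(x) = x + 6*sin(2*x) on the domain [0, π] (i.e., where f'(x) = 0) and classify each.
f'(x) = 12*cos(2*x) + 1

Solve f'(x) = 0 on [0, π]:
  f'(x) = 0 ⇔ cos(2*x) = -1/12, i.e. 2*x = ±arccos(-1/12) + 2nπ; keep the solutions lying in [0, π].
  ⇒ x = acos(-1/12)/2 ≈ 0.8271, pi - acos(-1/12)/2 ≈ 2.3145

f''(x) = -24*sin(2*x)
Second-derivative test at each critical point:
  f''(0.8271) = -23.9165 < 0 → local maximum
  f''(2.3145) = 23.9165 > 0 → local minimum

Critical points: x = acos(-1/12)/2 ≈ 0.8271 (local maximum); x = pi - acos(-1/12)/2 ≈ 2.3145 (local minimum)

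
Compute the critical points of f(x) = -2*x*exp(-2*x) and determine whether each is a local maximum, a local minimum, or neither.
f'(x) = 2*(2*x - 1)*exp(-2*x)

Solve f'(x) = 0:
  f'(x) = (4*x - 2)·exp(-2*x) and exp(-2*x) > 0 for every x, so f'(x) = 0 ⇔ 4*x - 2 = 0.
  Factor: 4*x - 2 = 2*(2*x - 1) = 0.
  ⇒ x = 1/2

f''(x) = 8*(1 - x)*exp(-2*x)
Second-derivative test at each critical point:
  f''(1/2) = 1.4715 > 0 → local minimum

Critical points: x = 1/2 (local minimum)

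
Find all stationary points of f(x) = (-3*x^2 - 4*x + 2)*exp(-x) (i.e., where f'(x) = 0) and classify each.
f'(x) = (3*x^2 - 2*x - 6)*exp(-x)

Solve f'(x) = 0:
  f'(x) = (3*x^2 - 2*x - 6)·exp(-x) and exp(-x) > 0 for every x, so f'(x) = 0 ⇔ 3*x^2 - 2*x - 6 = 0.
  3*x^2 - 2*x - 6 = 0 has no rational roots; quadratic formula: x = (2 ± √76)/6.
  ⇒ x = 1/3 - sqrt(19)/3 ≈ -1.1196, 1/3 + sqrt(19)/3 ≈ 1.7863

f''(x) = (-3*x^2 + 8*x + 4)*exp(-x)
Second-derivative test at each critical point:
  f''(-1.1196) = -26.7090 < 0 → local maximum
  f''(1.7863) = 1.4609 > 0 → local minimum

Critical points: x = 1/3 - sqrt(19)/3 ≈ -1.1196 (local maximum); x = 1/3 + sqrt(19)/3 ≈ 1.7863 (local minimum)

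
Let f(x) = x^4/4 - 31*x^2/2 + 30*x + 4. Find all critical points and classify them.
f'(x) = x^3 - 31*x + 30

Solve f'(x) = 0:
  Factor: x^3 - 31*x + 30 = (x - 5)*(x - 1)*(x + 6) = 0.
  ⇒ x = -6, 1, 5

f''(x) = 3*x^2 - 31
Second-derivative test at each critical point:
  f''(-6) = 77 > 0 → local minimum
  f''(1) = -28 < 0 → local maximum
  f''(5) = 44 > 0 → local minimum

Critical points: x = -6 (local minimum); x = 1 (local maximum); x = 5 (local minimum)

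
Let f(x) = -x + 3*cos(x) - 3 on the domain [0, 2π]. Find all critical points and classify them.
f'(x) = -3*sin(x) - 1

Solve f'(x) = 0 on [0, 2π]:
  f'(x) = 0 ⇔ sin(x) = -1/3, i.e. x = arcsin(-1/3) + 2nπ or x = π − arcsin(-1/3) + 2nπ; keep the solutions lying in [0, 2π].
  ⇒ x = asin(1/3) + pi ≈ 3.4814, -asin(1/3) + 2*pi ≈ 5.9433

f''(x) = -3*cos(x)
Second-derivative test at each critical point:
  f''(3.4814) = 2.8284 > 0 → local minimum
  f''(5.9433) = -2.8284 < 0 → local maximum

Critical points: x = asin(1/3) + pi ≈ 3.4814 (local minimum); x = -asin(1/3) + 2*pi ≈ 5.9433 (local maximum)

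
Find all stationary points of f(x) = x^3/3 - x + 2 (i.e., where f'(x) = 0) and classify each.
f'(x) = x^2 - 1

Solve f'(x) = 0:
  Factor: x^2 - 1 = (x - 1)*(x + 1) = 0.
  ⇒ x = -1, 1

f''(x) = 2*x
Second-derivative test at each critical point:
  f''(-1) = -2 < 0 → local maximum
  f''(1) = 2 > 0 → local minimum

Critical points: x = -1 (local maximum); x = 1 (local minimum)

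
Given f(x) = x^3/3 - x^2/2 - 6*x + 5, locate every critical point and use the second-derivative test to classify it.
f'(x) = x^2 - x - 6

Solve f'(x) = 0:
  Factor: x^2 - x - 6 = (x - 3)*(x + 2) = 0.
  ⇒ x = -2, 3

f''(x) = 2*x - 1
Second-derivative test at each critical point:
  f''(-2) = -5 < 0 → local maximum
  f''(3) = 5 > 0 → local minimum

Critical points: x = -2 (local maximum); x = 3 (local minimum)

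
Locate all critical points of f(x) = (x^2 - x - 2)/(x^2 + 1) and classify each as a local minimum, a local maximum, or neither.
f'(x) = (x^2 + 6*x - 1)/(x^4 + 2*x^2 + 1)

Solve f'(x) = 0:
  f'(x) = (x^2 + 6*x - 1)/(x^2 + 1)^2; the denominator is positive wherever f is defined, so f'(x) = 0 ⇔ x^2 + 6*x - 1 = 0.
  x^2 + 6*x - 1 = 0 has no rational roots; quadratic formula: x = (-6 ± √40)/2.
  ⇒ x = -sqrt(10) - 3 ≈ -6.1623, -3 + sqrt(10) ≈ 0.1623

f''(x) = 2*(-x^3 - 9*x^2 + 3*x + 3)/(x^6 + 3*x^4 + 3*x^2 + 1)
Second-derivative test at each critical point:
  f''(-6.1623) = -0.0042 < 0 → local maximum
  f''(0.1623) = 6.0042 > 0 → local minimum

Critical points: x = -sqrt(10) - 3 ≈ -6.1623 (local maximum); x = -3 + sqrt(10) ≈ 0.1623 (local minimum)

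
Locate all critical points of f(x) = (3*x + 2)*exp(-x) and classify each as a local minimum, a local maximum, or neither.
f'(x) = (1 - 3*x)*exp(-x)

Solve f'(x) = 0:
  f'(x) = (1 - 3*x)·exp(-x) and exp(-x) > 0 for every x, so f'(x) = 0 ⇔ 1 - 3*x = 0.
  1 - 3*x = 0.
  ⇒ x = 1/3

f''(x) = (3*x - 4)*exp(-x)
Second-derivative test at each critical point:
  f''(1/3) = -2.1496 < 0 → local maximum

Critical points: x = 1/3 (local maximum)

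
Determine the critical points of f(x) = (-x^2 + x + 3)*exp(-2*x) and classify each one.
f'(x) = (2*x^2 - 4*x - 5)*exp(-2*x)

Solve f'(x) = 0:
  f'(x) = (2*x^2 - 4*x - 5)·exp(-2*x) and exp(-2*x) > 0 for every x, so f'(x) = 0 ⇔ 2*x^2 - 4*x - 5 = 0.
  2*x^2 - 4*x - 5 = 0 has no rational roots; quadratic formula: x = (4 ± √56)/4.
  ⇒ x = 1 - sqrt(14)/2 ≈ -0.8708, 1 + sqrt(14)/2 ≈ 2.8708

f''(x) = 2*(-2*x^2 + 6*x + 3)*exp(-2*x)
Second-derivative test at each critical point:
  f''(-0.8708) = -42.7057 < 0 → local maximum
  f''(2.8708) = 0.0240 > 0 → local minimum

Critical points: x = 1 - sqrt(14)/2 ≈ -0.8708 (local maximum); x = 1 + sqrt(14)/2 ≈ 2.8708 (local minimum)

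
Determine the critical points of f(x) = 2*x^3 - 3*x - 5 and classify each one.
f'(x) = 6*x^2 - 3

Solve f'(x) = 0:
  Factor: 6*x^2 - 3 = 3*(2*x^2 - 1); 2*x^2 - 1 = 0 has no rational roots; quadratic formula: x = (0 ± √8)/4.
  ⇒ x = -sqrt(2)/2 ≈ -0.7071, sqrt(2)/2 ≈ 0.7071

f''(x) = 12*x
Second-derivative test at each critical point:
  f''(-0.7071) = -8.4853 < 0 → local maximum
  f''(0.7071) = 8.4853 > 0 → local minimum

Critical points: x = -sqrt(2)/2 ≈ -0.7071 (local maximum); x = sqrt(2)/2 ≈ 0.7071 (local minimum)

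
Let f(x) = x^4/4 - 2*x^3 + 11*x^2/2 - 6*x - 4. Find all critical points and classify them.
f'(x) = x^3 - 6*x^2 + 11*x - 6

Solve f'(x) = 0:
  Factor: x^3 - 6*x^2 + 11*x - 6 = (x - 3)*(x - 2)*(x - 1) = 0.
  ⇒ x = 1, 2, 3

f''(x) = 3*x^2 - 12*x + 11
Second-derivative test at each critical point:
  f''(1) = 2 > 0 → local minimum
  f''(2) = -1 < 0 → local maximum
  f''(3) = 2 > 0 → local minimum

Critical points: x = 1 (local minimum); x = 2 (local maximum); x = 3 (local minimum)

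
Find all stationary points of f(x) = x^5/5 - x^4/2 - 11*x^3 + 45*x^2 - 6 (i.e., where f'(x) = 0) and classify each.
f'(x) = x*(x^3 - 2*x^2 - 33*x + 90)

Solve f'(x) = 0:
  Factor: x^4 - 2*x^3 - 33*x^2 + 90*x = x*(x - 5)*(x - 3)*(x + 6) = 0.
  ⇒ x = -6, 0, 3, 5

f''(x) = 4*x^3 - 6*x^2 - 66*x + 90
Second-derivative test at each critical point:
  f''(-6) = -594 < 0 → local maximum
  f''(0) = 90 > 0 → local minimum
  f''(3) = -54 < 0 → local maximum
  f''(5) = 110 > 0 → local minimum

Critical points: x = -6 (local maximum); x = 0 (local minimum); x = 3 (local maximum); x = 5 (local minimum)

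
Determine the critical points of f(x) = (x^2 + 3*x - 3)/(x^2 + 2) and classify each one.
f'(x) = (-3*x^2 + 10*x + 6)/(x^4 + 4*x^2 + 4)

Solve f'(x) = 0:
  f'(x) = -(3*x^2 - 10*x - 6)/(x^2 + 2)^2; the denominator is positive wherever f is defined, so f'(x) = 0 ⇔ -3*x^2 + 10*x + 6 = 0.
  3*x^2 - 10*x - 6 = 0 has no rational roots; quadratic formula: x = (10 ± √172)/6.
  ⇒ x = 5/3 - sqrt(43)/3 ≈ -0.5191, 5/3 + sqrt(43)/3 ≈ 3.8525

f''(x) = 2*(3*x^3 - 15*x^2 - 18*x + 10)/(x^6 + 6*x^4 + 12*x^2 + 8)
Second-derivative test at each critical point:
  f''(-0.5191) = 2.5462 > 0 → local minimum
  f''(3.8525) = -0.0462 < 0 → local maximum

Critical points: x = 5/3 - sqrt(43)/3 ≈ -0.5191 (local minimum); x = 5/3 + sqrt(43)/3 ≈ 3.8525 (local maximum)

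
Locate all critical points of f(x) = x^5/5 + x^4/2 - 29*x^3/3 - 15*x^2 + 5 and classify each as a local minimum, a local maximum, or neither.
f'(x) = x*(x^3 + 2*x^2 - 29*x - 30)

Solve f'(x) = 0:
  Factor: x^4 + 2*x^3 - 29*x^2 - 30*x = x*(x - 5)*(x + 1)*(x + 6) = 0.
  ⇒ x = -6, -1, 0, 5

f''(x) = 4*x^3 + 6*x^2 - 58*x - 30
Second-derivative test at each critical point:
  f''(-6) = -330 < 0 → local maximum
  f''(-1) = 30 > 0 → local minimum
  f''(0) = -30 < 0 → local maximum
  f''(5) = 330 > 0 → local minimum

Critical points: x = -6 (local maximum); x = -1 (local minimum); x = 0 (local maximum); x = 5 (local minimum)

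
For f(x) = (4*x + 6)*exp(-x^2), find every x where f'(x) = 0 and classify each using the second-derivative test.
f'(x) = 4*(-x*(2*x + 3) + 1)*exp(-x^2)

Solve f'(x) = 0:
  f'(x) = (-8*x^2 - 12*x + 4)·exp(-x^2) and exp(-x^2) > 0 for every x, so f'(x) = 0 ⇔ -8*x^2 - 12*x + 4 = 0.
  Factor: -8*x^2 - 12*x + 4 = -4*(2*x^2 + 3*x - 1); 2*x^2 + 3*x - 1 = 0 has no rational roots; quadratic formula: x = (-3 ± √17)/4.
  ⇒ x = -sqrt(17)/4 - 3/4 ≈ -1.7808, -3/4 + sqrt(17)/4 ≈ 0.2808

f''(x) = 4*(2*x^2*(2*x + 3) - 6*x - 3)*exp(-x^2)
Second-derivative test at each critical point:
  f''(-1.7808) = 0.6919 > 0 → local minimum
  f''(0.2808) = -15.2422 < 0 → local maximum

Critical points: x = -sqrt(17)/4 - 3/4 ≈ -1.7808 (local minimum); x = -3/4 + sqrt(17)/4 ≈ 0.2808 (local maximum)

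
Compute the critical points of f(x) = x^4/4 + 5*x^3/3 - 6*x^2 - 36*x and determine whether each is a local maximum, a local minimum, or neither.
f'(x) = x^3 + 5*x^2 - 12*x - 36

Solve f'(x) = 0:
  Factor: x^3 + 5*x^2 - 12*x - 36 = (x - 3)*(x + 2)*(x + 6) = 0.
  ⇒ x = -6, -2, 3

f''(x) = 3*x^2 + 10*x - 12
Second-derivative test at each critical point:
  f''(-6) = 36 > 0 → local minimum
  f''(-2) = -20 < 0 → local maximum
  f''(3) = 45 > 0 → local minimum

Critical points: x = -6 (local minimum); x = -2 (local maximum); x = 3 (local minimum)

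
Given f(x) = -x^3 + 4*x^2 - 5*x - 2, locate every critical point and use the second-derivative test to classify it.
f'(x) = -3*x^2 + 8*x - 5

Solve f'(x) = 0:
  Factor: -3*x^2 + 8*x - 5 = -(x - 1)*(3*x - 5) = 0.
  ⇒ x = 1, 5/3

f''(x) = 8 - 6*x
Second-derivative test at each critical point:
  f''(1) = 2 > 0 → local minimum
  f''(5/3) = -2 < 0 → local maximum

Critical points: x = 1 (local minimum); x = 5/3 (local maximum)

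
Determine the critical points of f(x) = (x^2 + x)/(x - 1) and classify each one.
f'(x) = (x^2 - 2*x - 1)/(x^2 - 2*x + 1)

Solve f'(x) = 0:
  f'(x) = (x^2 - 2*x - 1)/(x - 1)^2; the denominator is positive wherever f is defined, so f'(x) = 0 ⇔ x^2 - 2*x - 1 = 0.
  x^2 - 2*x - 1 = 0 has no rational roots; quadratic formula: x = (2 ± √8)/2.
  ⇒ x = 1 - sqrt(2) ≈ -0.4142, 1 + sqrt(2) ≈ 2.4142

f''(x) = 4/(x^3 - 3*x^2 + 3*x - 1)
Second-derivative test at each critical point:
  f''(-0.4142) = -1.4142 < 0 → local maximum
  f''(2.4142) = 1.4142 > 0 → local minimum

Critical points: x = 1 - sqrt(2) ≈ -0.4142 (local maximum); x = 1 + sqrt(2) ≈ 2.4142 (local minimum)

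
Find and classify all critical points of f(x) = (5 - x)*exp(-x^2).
f'(x) = (2*x*(x - 5) - 1)*exp(-x^2)

Solve f'(x) = 0:
  f'(x) = (2*x^2 - 10*x - 1)·exp(-x^2) and exp(-x^2) > 0 for every x, so f'(x) = 0 ⇔ 2*x^2 - 10*x - 1 = 0.
  2*x^2 - 10*x - 1 = 0 has no rational roots; quadratic formula: x = (10 ± √108)/4.
  ⇒ x = 5/2 - 3*sqrt(3)/2 ≈ -0.0981, 5/2 + 3*sqrt(3)/2 ≈ 5.0981

f''(x) = 2*(2*x^2*(5 - x) + 3*x - 5)*exp(-x^2)
Second-derivative test at each critical point:
  f''(-0.0981) = -10.2928 < 0 → local maximum
  f''(5.0981) = 5.361e-11 > 0 → local minimum

Critical points: x = 5/2 - 3*sqrt(3)/2 ≈ -0.0981 (local maximum); x = 5/2 + 3*sqrt(3)/2 ≈ 5.0981 (local minimum)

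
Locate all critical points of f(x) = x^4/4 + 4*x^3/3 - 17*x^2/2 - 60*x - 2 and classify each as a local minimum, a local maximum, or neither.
f'(x) = x^3 + 4*x^2 - 17*x - 60

Solve f'(x) = 0:
  Factor: x^3 + 4*x^2 - 17*x - 60 = (x - 4)*(x + 3)*(x + 5) = 0.
  ⇒ x = -5, -3, 4

f''(x) = 3*x^2 + 8*x - 17
Second-derivative test at each critical point:
  f''(-5) = 18 > 0 → local minimum
  f''(-3) = -14 < 0 → local maximum
  f''(4) = 63 > 0 → local minimum

Critical points: x = -5 (local minimum); x = -3 (local maximum); x = 4 (local minimum)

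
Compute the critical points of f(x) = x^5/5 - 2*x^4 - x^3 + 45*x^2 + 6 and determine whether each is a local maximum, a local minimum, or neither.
f'(x) = x*(x^3 - 8*x^2 - 3*x + 90)

Solve f'(x) = 0:
  Factor: x^4 - 8*x^3 - 3*x^2 + 90*x = x*(x - 6)*(x - 5)*(x + 3) = 0.
  ⇒ x = -3, 0, 5, 6

f''(x) = 4*x^3 - 24*x^2 - 6*x + 90
Second-derivative test at each critical point:
  f''(-3) = -216 < 0 → local maximum
  f''(0) = 90 > 0 → local minimum
  f''(5) = -40 < 0 → local maximum
  f''(6) = 54 > 0 → local minimum

Critical points: x = -3 (local maximum); x = 0 (local minimum); x = 5 (local maximum); x = 6 (local minimum)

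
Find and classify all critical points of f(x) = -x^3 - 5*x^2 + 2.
f'(x) = x*(-3*x - 10)

Solve f'(x) = 0:
  Factor: -3*x^2 - 10*x = -x*(3*x + 10) = 0.
  ⇒ x = -10/3, 0

f''(x) = -6*x - 10
Second-derivative test at each critical point:
  f''(-10/3) = 10 > 0 → local minimum
  f''(0) = -10 < 0 → local maximum

Critical points: x = -10/3 (local minimum); x = 0 (local maximum)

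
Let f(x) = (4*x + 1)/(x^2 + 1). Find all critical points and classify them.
f'(x) = 2*(-2*x^2 - x + 2)/(x^4 + 2*x^2 + 1)

Solve f'(x) = 0:
  f'(x) = -2*(2*x^2 + x - 2)/(x^2 + 1)^2; the denominator is positive wherever f is defined, so f'(x) = 0 ⇔ -4*x^2 - 2*x + 4 = 0.
  Factor: -4*x^2 - 2*x + 4 = -2*(2*x^2 + x - 2); 2*x^2 + x - 2 = 0 has no rational roots; quadratic formula: x = (-1 ± √17)/4.
  ⇒ x = -sqrt(17)/4 - 1/4 ≈ -1.2808, -1/4 + sqrt(17)/4 ≈ 0.7808

f''(x) = 2*(4*x^2*(4*x + 1) - (12*x + 1)*(x^2 + 1))/(x^2 + 1)^3
Second-derivative test at each critical point:
  f''(-1.2808) = 1.1828 > 0 → local minimum
  f''(0.7808) = -3.1828 < 0 → local maximum

Critical points: x = -sqrt(17)/4 - 1/4 ≈ -1.2808 (local minimum); x = -1/4 + sqrt(17)/4 ≈ 0.7808 (local maximum)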